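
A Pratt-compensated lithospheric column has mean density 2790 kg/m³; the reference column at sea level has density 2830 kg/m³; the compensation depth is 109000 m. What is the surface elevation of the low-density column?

1560 m

ρ_ref D = ρ (D + h) → h = D (ρ_ref − ρ)/ρ.
h = 109000 m × (2830 − 2790)/2790 = 1560 m.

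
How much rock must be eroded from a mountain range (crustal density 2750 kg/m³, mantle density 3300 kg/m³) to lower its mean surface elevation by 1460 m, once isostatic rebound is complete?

Net drop Δ = e − u = e − e ρ_c/ρ_m = e (ρ_m − ρ_c)/ρ_m.
e = Δ ρ_m/(ρ_m − ρ_c) = 1460 m × 3300/550 = 8760 m.

8760 m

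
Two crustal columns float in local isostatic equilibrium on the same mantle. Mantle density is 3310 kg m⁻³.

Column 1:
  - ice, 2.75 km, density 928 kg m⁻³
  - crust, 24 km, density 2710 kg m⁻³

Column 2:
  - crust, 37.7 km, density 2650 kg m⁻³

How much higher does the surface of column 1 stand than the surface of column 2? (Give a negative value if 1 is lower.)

For any compensation level in the mantle, the mantle terms cancel and isostasy reduces to e = (Σt_1 − Σt_2) − (Σ(ρt)_1 − Σ(ρt)_2) / ρ_m.
Σt_1 = 26.75 km; Σt_2 = 37.7 km; Σ(ρt)_1 = 67592; Σ(ρt)_2 = 99905 (in km·kg m⁻³).
e = (26.75 − 37.7) − (67592 − 99905) / 3310 = −1.19 km.

−1.19 km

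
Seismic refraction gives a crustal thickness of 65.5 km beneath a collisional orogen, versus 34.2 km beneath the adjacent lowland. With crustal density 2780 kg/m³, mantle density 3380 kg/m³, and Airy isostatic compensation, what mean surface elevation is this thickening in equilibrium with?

Excess crust Δ = 65.5 km − 34.2 km = 31.3 km, split between elevation h and root r with h + r = Δ.
Airy balance ρ_c h = (ρ_m − ρ_c) r gives r = h ρ_c/(ρ_m − ρ_c), so h (1 + ρ_c/(ρ_m − ρ_c)) = Δ, i.e. h = Δ (ρ_m − ρ_c)/ρ_m.
h = 31.3 km × 600/3380 = 5.56 km.

5.56 km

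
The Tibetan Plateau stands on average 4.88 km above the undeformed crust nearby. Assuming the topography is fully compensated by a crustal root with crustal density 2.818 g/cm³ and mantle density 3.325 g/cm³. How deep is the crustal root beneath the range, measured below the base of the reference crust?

27.1 km

Equating mass per unit area of the two columns: the weight of the topography is balanced by the buoyancy of the root, ρ_c h = (ρ_m − ρ_c) r.
r = h · ρ_c / (ρ_m − ρ_c) = 4.88 km × 2.818 / (3.325 − 2.818) = 27.1 km.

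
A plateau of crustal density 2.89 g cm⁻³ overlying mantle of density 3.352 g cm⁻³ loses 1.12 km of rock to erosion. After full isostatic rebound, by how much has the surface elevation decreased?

Rebound u = e ρ_c/ρ_m = 1.12 km × 2.89/3.352 = 0.9656 km.
Net surface drop = e − u = 1.12 km − 0.9656 km = e (ρ_m − ρ_c)/ρ_m = 0.154 km.

0.154 km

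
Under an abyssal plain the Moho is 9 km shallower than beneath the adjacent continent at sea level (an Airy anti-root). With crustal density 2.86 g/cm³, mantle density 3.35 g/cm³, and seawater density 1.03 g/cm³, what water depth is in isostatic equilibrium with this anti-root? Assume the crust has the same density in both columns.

Replacing a thickness d of crust by seawater at the top must be balanced by replacing crust with mantle at the base: d (ρ_c − ρ_w) = a (ρ_m − ρ_c).
d = a (ρ_m − ρ_c)/(ρ_c − ρ_w) = 9 km × 0.49/1.83 = 2.41 km.

2.41 km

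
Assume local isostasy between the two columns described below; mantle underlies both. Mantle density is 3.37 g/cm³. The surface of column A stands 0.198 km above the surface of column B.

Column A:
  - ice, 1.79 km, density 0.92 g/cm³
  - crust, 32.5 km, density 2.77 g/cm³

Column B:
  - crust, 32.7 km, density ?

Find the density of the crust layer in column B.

Take the compensation level at the base of the deeper column (depth z_c below the surface of column A) and equate Σ ρ_i t_i down to z_c; mantle fills any gap and the z_c terms cancel.
Column A: 1.79×0.92 + 32.5×2.77 + (z_c − 34.29)×3.37
Column B: 0.198×0 + 32.7×ρ + (z_c − 0.198 − 32.7)×3.37
The z_c×3.37 term appears on both sides and cancels. Collect the known terms of each column as K = Σ(ρt)_known − 3.37 × (depth of known layers): K_A = 91.6718 − 3.37×34.29 = −23.8855; K_B = 0 − 3.37×(0.198 + 32.7) = −110.86626.
Balance: K_A = K_B + 32.7×ρ, so ρ = (K_A − K_B)/32.7 = 86.9808/32.7 = 2.66 g/cm³.

2.66 g/cm³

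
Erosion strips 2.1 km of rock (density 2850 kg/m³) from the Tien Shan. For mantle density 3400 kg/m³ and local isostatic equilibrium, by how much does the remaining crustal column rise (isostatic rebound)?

1.76 km

Unloading: uplift u = e ρ_c/ρ_m = 2.1 km × 2850/3400 = 1.76 km.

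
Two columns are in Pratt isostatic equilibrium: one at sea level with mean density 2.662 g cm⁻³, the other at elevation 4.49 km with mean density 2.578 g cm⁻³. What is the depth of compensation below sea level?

138 km

ρ_ref D = ρ (D + h) → D (ρ_ref − ρ) = ρ h.
D = ρ h/(ρ_ref − ρ) = 2.578 × 4.49 km/(2.662 − 2.578) = 138 km.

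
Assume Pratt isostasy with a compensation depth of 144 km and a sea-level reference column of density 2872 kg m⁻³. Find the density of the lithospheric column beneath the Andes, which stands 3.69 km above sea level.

Pratt balance: ρ_ref D = ρ (D + h).
ρ = ρ_ref D/(D + h) = 2872 × 144 km/(144 km + 3.69 km) = 2800 kg m⁻³.

2800 kg m⁻³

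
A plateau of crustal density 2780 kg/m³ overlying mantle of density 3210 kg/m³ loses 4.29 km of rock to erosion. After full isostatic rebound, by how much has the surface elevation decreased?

0.575 km

Rebound u = e ρ_c/ρ_m = 4.29 km × 2780/3210 = 3.715 km.
Net surface drop = e − u = 4.29 km − 3.715 km = e (ρ_m − ρ_c)/ρ_m = 0.575 km.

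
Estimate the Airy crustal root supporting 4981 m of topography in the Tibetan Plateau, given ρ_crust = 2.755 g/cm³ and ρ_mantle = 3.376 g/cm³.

22100 m

In Airy isostatic equilibrium: the weight of the topography is balanced by the buoyancy of the root, ρ_c h = (ρ_m − ρ_c) r.
r = h · ρ_c / (ρ_m − ρ_c) = 4981 m × 2.755 / (3.376 − 2.755) = 22100 m.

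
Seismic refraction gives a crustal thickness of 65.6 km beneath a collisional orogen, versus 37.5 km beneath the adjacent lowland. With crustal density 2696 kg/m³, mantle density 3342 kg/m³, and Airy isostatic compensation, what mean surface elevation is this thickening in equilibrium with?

Excess crust Δ = 65.6 km − 37.5 km = 28.1 km, split between elevation h and root r with h + r = Δ.
Airy balance ρ_c h = (ρ_m − ρ_c) r gives r = h ρ_c/(ρ_m − ρ_c), so h (1 + ρ_c/(ρ_m − ρ_c)) = Δ, i.e. h = Δ (ρ_m − ρ_c)/ρ_m.
h = 28.1 km × 646/3342 = 5.43 km.

5.43 km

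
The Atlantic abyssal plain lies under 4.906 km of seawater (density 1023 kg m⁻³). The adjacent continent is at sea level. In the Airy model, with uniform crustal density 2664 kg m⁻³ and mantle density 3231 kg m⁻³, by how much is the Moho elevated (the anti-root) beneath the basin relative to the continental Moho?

Balancing pressure at the compensation depth: replacing crust with seawater at the top is compensated by replacing crust with mantle at the base: d (ρ_c − ρ_w) = a (ρ_m − ρ_c).
a = d (ρ_c − ρ_w)/(ρ_m − ρ_c) = 4.906 km × 1641/567 = 14.2 km.

14.2 km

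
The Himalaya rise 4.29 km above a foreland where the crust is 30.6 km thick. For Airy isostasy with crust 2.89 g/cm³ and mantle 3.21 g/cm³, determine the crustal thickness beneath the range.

73.6 km

Root depth r = h ρ_c / (ρ_m − ρ_c) = 4.29 km × 2.89 / 0.32 = 38.74 km.
Total thickness = T + h + r = 30.6 km + 4.29 km + 38.74 km = 73.6 km.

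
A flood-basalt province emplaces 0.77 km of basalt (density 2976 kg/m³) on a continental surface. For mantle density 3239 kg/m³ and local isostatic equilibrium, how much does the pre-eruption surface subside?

0.707 km

Subaerial loading: s = t ρ_load / ρ_m.
s = 0.77 km × 2976/3239 = 0.707 km.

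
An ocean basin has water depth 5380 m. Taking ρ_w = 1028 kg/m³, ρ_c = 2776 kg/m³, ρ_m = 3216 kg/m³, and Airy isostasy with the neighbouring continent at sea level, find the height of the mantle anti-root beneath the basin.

For local isostatic compensation: replacing crust with seawater at the top is compensated by replacing crust with mantle at the base: d (ρ_c − ρ_w) = a (ρ_m − ρ_c).
a = d (ρ_c − ρ_w)/(ρ_m − ρ_c) = 5380 m × 1748/440 = 21400 m.

21400 m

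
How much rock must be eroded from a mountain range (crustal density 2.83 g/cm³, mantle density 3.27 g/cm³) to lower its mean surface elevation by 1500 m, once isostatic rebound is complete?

11100 m

Net drop Δ = e − u = e − e ρ_c/ρ_m = e (ρ_m − ρ_c)/ρ_m.
e = Δ ρ_m/(ρ_m − ρ_c) = 1500 m × 3.27/0.44 = 11100 m.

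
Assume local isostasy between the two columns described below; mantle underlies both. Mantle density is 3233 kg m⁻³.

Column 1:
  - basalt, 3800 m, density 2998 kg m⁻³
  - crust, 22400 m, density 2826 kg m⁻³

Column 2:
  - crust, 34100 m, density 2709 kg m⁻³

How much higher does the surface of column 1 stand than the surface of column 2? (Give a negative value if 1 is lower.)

For any compensation level in the mantle, the mantle terms cancel and isostasy reduces to e = (Σt_1 − Σt_2) − (Σ(ρt)_1 − Σ(ρt)_2) / ρ_m.
Σt_1 = 26200 m; Σt_2 = 34100 m; Σ(ρt)_1 = 74694800; Σ(ρt)_2 = 92376900 (in m·kg m⁻³).
e = (26200 − 34100) − (74694800 − 92376900) / 3233 = −2430 m.

−2430 m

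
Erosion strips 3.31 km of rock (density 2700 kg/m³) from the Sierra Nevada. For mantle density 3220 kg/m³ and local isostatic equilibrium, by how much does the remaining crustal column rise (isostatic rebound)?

2.78 km

Unloading: uplift u = e ρ_c/ρ_m = 3.31 km × 2700/3220 = 2.78 km.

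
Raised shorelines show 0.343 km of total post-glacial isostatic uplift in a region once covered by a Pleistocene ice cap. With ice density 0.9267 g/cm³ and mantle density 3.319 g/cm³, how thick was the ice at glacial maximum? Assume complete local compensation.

u = t ρ_ice/ρ_m → t = u ρ_m/ρ_ice = 0.343 km × 3.319/0.9267 = 1.23 km.

1.23 km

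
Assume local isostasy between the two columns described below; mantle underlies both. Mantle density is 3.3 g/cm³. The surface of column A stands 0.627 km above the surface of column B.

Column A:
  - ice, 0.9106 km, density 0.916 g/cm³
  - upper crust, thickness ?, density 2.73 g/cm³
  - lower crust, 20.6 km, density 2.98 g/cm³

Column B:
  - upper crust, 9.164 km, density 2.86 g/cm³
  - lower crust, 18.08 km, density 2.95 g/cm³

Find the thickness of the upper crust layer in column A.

Take the compensation level at the base of the deeper column (depth z_c below the surface of column A) and equate Σ ρ_i t_i down to z_c; mantle fills any gap and the z_c terms cancel.
Column A: 0.9106×0.916 + x×2.73 + 20.6×2.98 + (z_c − 21.5106 − x)×3.3
Column B: 0.627×0 + 9.164×2.86 + 18.08×2.95 + (z_c − 0.627 − 27.244)×3.3
The z_c×3.3 term appears on both sides and cancels. Collect the known terms of each column as K = Σ(ρt)_known − 3.3 × (depth of known layers): K_A = 62.2221096 − 3.3×21.5106 = −8.7628704; K_B = 79.54504 − 3.3×(0.627 + 27.244) = −12.42926.
Balance: K_A − x×(3.3 − 2.73) = K_B, so x = (K_A − K_B)/(3.3 − 2.73) = 3.66639/0.57 = 6.43 km.

6.43 km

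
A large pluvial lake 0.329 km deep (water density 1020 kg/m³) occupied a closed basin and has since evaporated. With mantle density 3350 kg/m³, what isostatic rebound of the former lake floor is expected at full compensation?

0.1 km

u = d ρ_w/ρ_m = 0.329 km × 1020/3350 = 0.1 km.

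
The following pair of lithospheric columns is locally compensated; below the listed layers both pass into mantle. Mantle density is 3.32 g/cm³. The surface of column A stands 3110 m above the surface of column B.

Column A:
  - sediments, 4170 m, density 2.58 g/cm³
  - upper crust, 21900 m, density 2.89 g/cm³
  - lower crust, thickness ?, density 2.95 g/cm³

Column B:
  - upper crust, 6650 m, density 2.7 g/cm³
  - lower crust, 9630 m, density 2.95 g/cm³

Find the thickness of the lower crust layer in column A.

14900 m

Take the compensation level at the base of the deeper column (depth z_c below the surface of column A) and equate Σ ρ_i t_i down to z_c; mantle fills any gap and the z_c terms cancel.
Column A: 4170×2.58 + 21900×2.89 + x×2.95 + (z_c − 26070 − x)×3.32
Column B: 3110×0 + 6650×2.7 + 9630×2.95 + (z_c − 3110 − 16280)×3.32
The z_c×3.32 term appears on both sides and cancels. Collect the known terms of each column as K = Σ(ρt)_known − 3.32 × (depth of known layers): K_A = 74049.6 − 3.32×26070 = −12502.8; K_B = 46363.5 − 3.32×(3110 + 16280) = −18011.3.
Balance: K_A − x×(3.32 − 2.95) = K_B, so x = (K_A − K_B)/(3.32 − 2.95) = 5508.5/0.37 = 14900 m.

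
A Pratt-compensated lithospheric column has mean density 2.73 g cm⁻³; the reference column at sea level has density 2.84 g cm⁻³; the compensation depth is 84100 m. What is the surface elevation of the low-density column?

ρ_ref D = ρ (D + h) → h = D (ρ_ref − ρ)/ρ.
h = 84100 m × (2.84 − 2.73)/2.73 = 3390 m.

3390 m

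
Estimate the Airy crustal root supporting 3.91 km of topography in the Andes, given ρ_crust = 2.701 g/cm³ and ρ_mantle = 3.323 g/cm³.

17 km

For local isostatic compensation: the weight of the topography is balanced by the buoyancy of the root, ρ_c h = (ρ_m − ρ_c) r.
r = h · ρ_c / (ρ_m − ρ_c) = 3.91 km × 2.701 / (3.323 − 2.701) = 17 km.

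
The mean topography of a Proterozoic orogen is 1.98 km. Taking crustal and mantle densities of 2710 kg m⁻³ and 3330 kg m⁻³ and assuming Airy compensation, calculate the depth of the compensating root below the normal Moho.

By Archimedes' principle applied to the lithosphere: the weight of the topography is balanced by the buoyancy of the root, ρ_c h = (ρ_m − ρ_c) r.
r = h · ρ_c / (ρ_m − ρ_c) = 1.98 km × 2710 / (3330 − 2710) = 8.65 km.

8.65 km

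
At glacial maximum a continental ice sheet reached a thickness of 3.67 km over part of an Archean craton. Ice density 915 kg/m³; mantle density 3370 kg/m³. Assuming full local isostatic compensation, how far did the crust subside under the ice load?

For local isostatic compensation: the ice load ρ_ice t is balanced by mantle displaced below, ρ_m s.
s = t ρ_ice / ρ_m = 3.67 km × 915/3370 = 0.996 km.

0.996 km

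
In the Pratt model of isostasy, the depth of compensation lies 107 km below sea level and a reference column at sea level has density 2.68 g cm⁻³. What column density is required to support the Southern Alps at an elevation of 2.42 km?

2.62 g cm⁻³

Pratt balance: ρ_ref D = ρ (D + h).
ρ = ρ_ref D/(D + h) = 2.68 × 107 km/(107 km + 2.42 km) = 2.62 g cm⁻³.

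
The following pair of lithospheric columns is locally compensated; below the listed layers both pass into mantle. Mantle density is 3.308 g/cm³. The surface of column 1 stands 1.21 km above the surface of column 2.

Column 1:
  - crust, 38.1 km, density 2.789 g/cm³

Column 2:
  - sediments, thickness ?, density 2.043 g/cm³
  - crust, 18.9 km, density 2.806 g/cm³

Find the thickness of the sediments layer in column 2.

4.97 km

Take the compensation level at the base of the deeper column (depth z_c below the surface of column 1) and equate Σ ρ_i t_i down to z_c; mantle fills any gap and the z_c terms cancel.
Column 1: 38.1×2.789 + (z_c − 38.1)×3.308
Column 2: 1.21×0 + x×2.043 + 18.9×2.806 + (z_c − 1.21 − 18.9 − x)×3.308
The z_c×3.308 term appears on both sides and cancels. Collect the known terms of each column as K = Σ(ρt)_known − 3.308 × (depth of known layers): K_1 = 106.2609 − 3.308×38.1 = −19.7739; K_2 = 53.0334 − 3.308×(1.21 + 18.9) = −13.49048.
Balance: K_1 = K_2 − x×(3.308 − 2.043), so x = (K_2 − K_1)/(3.308 − 2.043) = 6.28342/1.265 = 4.97 km.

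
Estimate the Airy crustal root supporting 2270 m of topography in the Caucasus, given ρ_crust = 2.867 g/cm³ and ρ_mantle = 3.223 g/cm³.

18300 m

For local isostatic compensation: the weight of the topography is balanced by the buoyancy of the root, ρ_c h = (ρ_m − ρ_c) r.
r = h · ρ_c / (ρ_m − ρ_c) = 2270 m × 2.867 / (3.223 − 2.867) = 18300 m.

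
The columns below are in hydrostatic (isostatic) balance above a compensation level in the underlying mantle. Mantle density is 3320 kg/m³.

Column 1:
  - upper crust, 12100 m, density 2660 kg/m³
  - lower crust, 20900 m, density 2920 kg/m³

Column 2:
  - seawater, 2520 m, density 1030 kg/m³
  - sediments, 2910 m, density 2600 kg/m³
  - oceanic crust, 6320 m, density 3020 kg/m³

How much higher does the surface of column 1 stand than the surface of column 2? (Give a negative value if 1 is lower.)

For any compensation level in the mantle, the mantle terms cancel and isostasy reduces to e = (Σt_1 − Σt_2) − (Σ(ρt)_1 − Σ(ρt)_2) / ρ_m.
Σt_1 = 33000 m; Σt_2 = 11750 m; Σ(ρt)_1 = 93214000; Σ(ρt)_2 = 29248000 (in m·kg/m³).
e = (33000 − 11750) − (93214000 − 29248000) / 3320 = 1980 m.

1980 m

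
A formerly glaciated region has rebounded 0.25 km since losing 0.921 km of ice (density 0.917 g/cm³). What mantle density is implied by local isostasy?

ρ_m = ρ_ice t / u = 0.917 × 0.921 km/0.25 km = 3.38 g/cm³.

3.38 g/cm³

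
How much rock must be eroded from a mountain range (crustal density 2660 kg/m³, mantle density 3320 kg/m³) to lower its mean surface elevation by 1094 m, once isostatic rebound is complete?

5500 m

Net drop Δ = e − u = e − e ρ_c/ρ_m = e (ρ_m − ρ_c)/ρ_m.
e = Δ ρ_m/(ρ_m − ρ_c) = 1094 m × 3320/660 = 5500 m.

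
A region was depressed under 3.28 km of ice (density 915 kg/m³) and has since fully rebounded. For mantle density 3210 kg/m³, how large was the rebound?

0.935 km

Removing the load lets mantle flow back in; uplift u satisfies ρ_ice t = ρ_m u.
u = t ρ_ice/ρ_m = 3.28 km × 915/3210 = 0.935 km.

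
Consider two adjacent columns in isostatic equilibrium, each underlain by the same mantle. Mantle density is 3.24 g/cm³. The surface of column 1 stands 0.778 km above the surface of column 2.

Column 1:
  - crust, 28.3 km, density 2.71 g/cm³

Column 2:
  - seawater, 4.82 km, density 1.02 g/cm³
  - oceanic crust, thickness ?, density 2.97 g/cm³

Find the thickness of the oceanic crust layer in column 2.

Take the compensation level at the base of the deeper column (depth z_c below the surface of column 1) and equate Σ ρ_i t_i down to z_c; mantle fills any gap and the z_c terms cancel.
Column 1: 28.3×2.71 + (z_c − 28.3)×3.24
Column 2: 0.778×0 + 4.82×1.02 + x×2.97 + (z_c − 0.778 − 4.82 − x)×3.24
The z_c×3.24 term appears on both sides and cancels. Collect the known terms of each column as K = Σ(ρt)_known − 3.24 × (depth of known layers): K_1 = 76.693 − 3.24×28.3 = −14.999; K_2 = 4.9164 − 3.24×(0.778 + 4.82) = −13.22112.
Balance: K_1 = K_2 − x×(3.24 − 2.97), so x = (K_2 − K_1)/(3.24 − 2.97) = 1.77788/0.27 = 6.58 km.

6.58 km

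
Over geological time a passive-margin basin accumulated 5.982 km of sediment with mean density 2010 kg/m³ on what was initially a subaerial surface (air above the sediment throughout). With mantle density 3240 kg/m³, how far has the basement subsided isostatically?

Subaerial load: s = t ρ_sed / ρ_m = 5.982 km × 2010/3240 = 3.71 km.

3.71 km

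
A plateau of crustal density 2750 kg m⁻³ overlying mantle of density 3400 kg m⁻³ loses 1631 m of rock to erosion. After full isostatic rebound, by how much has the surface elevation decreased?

Rebound u = e ρ_c/ρ_m = 1631 m × 2750/3400 = 1319 m.
Net surface drop = e − u = 1631 m − 1319 m = e (ρ_m − ρ_c)/ρ_m = 312 m.

312 m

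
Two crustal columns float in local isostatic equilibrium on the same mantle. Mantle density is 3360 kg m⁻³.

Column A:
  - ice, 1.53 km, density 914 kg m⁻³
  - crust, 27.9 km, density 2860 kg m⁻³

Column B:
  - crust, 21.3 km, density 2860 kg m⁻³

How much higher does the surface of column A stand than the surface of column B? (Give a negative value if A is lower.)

2.1 km

For any compensation level in the mantle, the mantle terms cancel and isostasy reduces to e = (Σt_A − Σt_B) − (Σ(ρt)_A − Σ(ρt)_B) / ρ_m.
Σt_A = 29.43 km; Σt_B = 21.3 km; Σ(ρt)_A = 81192.42; Σ(ρt)_B = 60918 (in km·kg m⁻³).
e = (29.43 − 21.3) − (81192.42 − 60918) / 3360 = 2.1 km.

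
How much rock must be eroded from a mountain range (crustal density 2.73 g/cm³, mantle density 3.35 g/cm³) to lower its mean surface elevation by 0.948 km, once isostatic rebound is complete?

Net drop Δ = e − u = e − e ρ_c/ρ_m = e (ρ_m − ρ_c)/ρ_m.
e = Δ ρ_m/(ρ_m − ρ_c) = 0.948 km × 3.35/0.62 = 5.12 km.

5.12 km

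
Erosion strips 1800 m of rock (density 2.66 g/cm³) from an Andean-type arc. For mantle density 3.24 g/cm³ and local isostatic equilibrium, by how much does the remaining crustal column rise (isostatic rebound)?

Unloading: uplift u = e ρ_c/ρ_m = 1800 m × 2.66/3.24 = 1480 m.

1480 m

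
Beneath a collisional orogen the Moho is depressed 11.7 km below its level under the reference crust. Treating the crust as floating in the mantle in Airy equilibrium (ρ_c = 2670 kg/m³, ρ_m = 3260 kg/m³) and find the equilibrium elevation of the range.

2.59 km

Balancing pressure at the compensation depth: ρ_c h = (ρ_m − ρ_c) r.
h = r (ρ_m − ρ_c) / ρ_c = 11.7 km × (3260 − 2670) / 2670 = 2.59 km.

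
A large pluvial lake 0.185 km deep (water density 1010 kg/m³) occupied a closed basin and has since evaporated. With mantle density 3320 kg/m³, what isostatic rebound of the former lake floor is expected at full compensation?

0.0563 km

u = d ρ_w/ρ_m = 0.185 km × 1010/3320 = 0.0563 km.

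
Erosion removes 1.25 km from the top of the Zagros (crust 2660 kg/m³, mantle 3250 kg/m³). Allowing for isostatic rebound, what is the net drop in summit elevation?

Rebound u = e ρ_c/ρ_m = 1.25 km × 2660/3250 = 1.023 km.
Net surface drop = e − u = 1.25 km − 1.023 km = e (ρ_m − ρ_c)/ρ_m = 0.227 km.

0.227 km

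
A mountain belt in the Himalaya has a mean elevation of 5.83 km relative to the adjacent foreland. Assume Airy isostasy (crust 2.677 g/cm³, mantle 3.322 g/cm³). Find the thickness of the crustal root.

24.2 km

Equating mass per unit area of the two columns: the weight of the topography is balanced by the buoyancy of the root, ρ_c h = (ρ_m − ρ_c) r.
r = h · ρ_c / (ρ_m − ρ_c) = 5.83 km × 2.677 / (3.322 − 2.677) = 24.2 km.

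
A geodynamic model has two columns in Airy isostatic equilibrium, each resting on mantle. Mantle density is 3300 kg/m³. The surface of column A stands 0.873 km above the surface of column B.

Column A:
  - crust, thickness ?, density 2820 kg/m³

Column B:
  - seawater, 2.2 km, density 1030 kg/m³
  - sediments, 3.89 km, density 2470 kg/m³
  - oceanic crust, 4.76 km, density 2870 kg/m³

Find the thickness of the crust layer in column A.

27.4 km

Take the compensation level at the base of the deeper column (depth z_c below the surface of column A) and equate Σ ρ_i t_i down to z_c; mantle fills any gap and the z_c terms cancel.
Column A: x×2820 + (z_c − 0 − x)×3300
Column B: 0.873×0 + 2.2×1030 + 3.89×2470 + 4.76×2870 + (z_c − 0.873 − 10.85)×3300
The z_c×3300 term appears on both sides and cancels. Collect the known terms of each column as K = Σ(ρt)_known − 3300 × (depth of known layers): K_A = 0 − 3300×0 = 0; K_B = 25535.5 − 3300×(0.873 + 10.85) = −13150.4.
Balance: K_A − x×(3300 − 2820) = K_B, so x = (K_A − K_B)/(3300 − 2820) = 13150.4/480 = 27.4 km.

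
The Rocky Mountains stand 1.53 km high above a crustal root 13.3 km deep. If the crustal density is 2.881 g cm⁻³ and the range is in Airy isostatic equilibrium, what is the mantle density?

3.21 g cm⁻³

Airy balance: ρ_c h = (ρ_m − ρ_c) r → ρ_m = ρ_c (1 + h/r).
ρ_m = 2.881 × (1 + 1.53 km/13.3 km) = 3.21 g cm⁻³.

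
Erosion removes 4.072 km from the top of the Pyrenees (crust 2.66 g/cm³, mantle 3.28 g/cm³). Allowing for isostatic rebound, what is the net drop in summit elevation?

Rebound u = e ρ_c/ρ_m = 4.072 km × 2.66/3.28 = 3.302 km.
Net surface drop = e − u = 4.072 km − 3.302 km = e (ρ_m − ρ_c)/ρ_m = 0.77 km.

0.77 km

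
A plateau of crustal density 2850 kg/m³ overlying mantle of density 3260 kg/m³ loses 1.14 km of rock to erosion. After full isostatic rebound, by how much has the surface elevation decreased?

Rebound u = e ρ_c/ρ_m = 1.14 km × 2850/3260 = 0.9966 km.
Net surface drop = e − u = 1.14 km − 0.9966 km = e (ρ_m − ρ_c)/ρ_m = 0.143 km.

0.143 km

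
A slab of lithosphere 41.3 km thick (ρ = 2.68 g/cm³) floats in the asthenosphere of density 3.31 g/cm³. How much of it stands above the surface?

7.86 km

Floating equilibrium: submerged depth d = t ρ_obj/ρ_fluid = 41.3 km × 2.68/3.31 = 33.44 km.
Freeboard = t − d = 41.3 km − 33.44 km = 7.86 km.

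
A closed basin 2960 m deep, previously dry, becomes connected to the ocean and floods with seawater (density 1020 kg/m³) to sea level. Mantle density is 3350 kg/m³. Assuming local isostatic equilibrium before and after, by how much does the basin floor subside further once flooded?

After flooding the water column is d + s deep. Its weight must equal the weight of mantle displaced by the extra subsidence s: (d + s) ρ_w = s ρ_m.
s = d ρ_w / (ρ_m − ρ_w) = 2960 m × 1020/(3350 − 1020) = 1300 m.

1300 m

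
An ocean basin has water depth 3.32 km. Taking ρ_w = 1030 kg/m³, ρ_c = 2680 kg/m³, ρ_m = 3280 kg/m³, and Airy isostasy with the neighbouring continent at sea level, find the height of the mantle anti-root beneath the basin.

9.13 km

By Archimedes' principle applied to the lithosphere: replacing crust with seawater at the top is compensated by replacing crust with mantle at the base: d (ρ_c − ρ_w) = a (ρ_m − ρ_c).
a = d (ρ_c − ρ_w)/(ρ_m − ρ_c) = 3.32 km × 1650/600 = 9.13 km.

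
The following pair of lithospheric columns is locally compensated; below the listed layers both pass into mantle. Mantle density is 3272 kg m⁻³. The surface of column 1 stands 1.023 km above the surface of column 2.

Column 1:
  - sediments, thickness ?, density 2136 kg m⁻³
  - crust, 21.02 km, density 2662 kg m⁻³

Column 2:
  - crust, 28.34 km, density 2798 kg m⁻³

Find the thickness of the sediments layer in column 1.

Take the compensation level at the base of the deeper column (depth z_c below the surface of column 1) and equate Σ ρ_i t_i down to z_c; mantle fills any gap and the z_c terms cancel.
Column 1: x×2136 + 21.02×2662 + (z_c − 21.02 − x)×3272
Column 2: 1.023×0 + 28.34×2798 + (z_c − 1.023 − 28.34)×3272
The z_c×3272 term appears on both sides and cancels. Collect the known terms of each column as K = Σ(ρt)_known − 3272 × (depth of known layers): K_1 = 55955.24 − 3272×21.02 = −12822.2; K_2 = 79295.32 − 3272×(1.023 + 28.34) = −16780.416.
Balance: K_1 − x×(3272 − 2136) = K_2, so x = (K_1 − K_2)/(3272 − 2136) = 3958.22/1136 = 3.48 km.

3.48 km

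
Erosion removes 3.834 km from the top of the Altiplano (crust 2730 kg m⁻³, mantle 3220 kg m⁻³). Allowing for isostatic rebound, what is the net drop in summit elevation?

Rebound u = e ρ_c/ρ_m = 3.834 km × 2730/3220 = 3.251 km.
Net surface drop = e − u = 3.834 km − 3.251 km = e (ρ_m − ρ_c)/ρ_m = 0.583 km.

0.583 km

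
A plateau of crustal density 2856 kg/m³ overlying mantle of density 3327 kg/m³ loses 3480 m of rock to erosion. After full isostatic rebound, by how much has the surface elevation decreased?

493 m

Rebound u = e ρ_c/ρ_m = 3480 m × 2856/3327 = 2987 m.
Net surface drop = e − u = 3480 m − 2987 m = e (ρ_m − ρ_c)/ρ_m = 493 m.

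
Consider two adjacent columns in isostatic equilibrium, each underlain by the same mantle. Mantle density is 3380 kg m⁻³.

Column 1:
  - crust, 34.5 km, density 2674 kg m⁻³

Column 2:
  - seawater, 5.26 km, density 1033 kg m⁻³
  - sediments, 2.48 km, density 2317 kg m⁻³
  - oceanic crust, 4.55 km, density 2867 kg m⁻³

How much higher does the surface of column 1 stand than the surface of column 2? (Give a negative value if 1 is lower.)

For any compensation level in the mantle, the mantle terms cancel and isostasy reduces to e = (Σt_1 − Σt_2) − (Σ(ρt)_1 − Σ(ρt)_2) / ρ_m.
Σt_1 = 34.5 km; Σt_2 = 12.29 km; Σ(ρt)_1 = 92253; Σ(ρt)_2 = 24224.59 (in km·kg m⁻³).
e = (34.5 − 12.29) − (92253 − 24224.59) / 3380 = 2.08 km.

2.08 km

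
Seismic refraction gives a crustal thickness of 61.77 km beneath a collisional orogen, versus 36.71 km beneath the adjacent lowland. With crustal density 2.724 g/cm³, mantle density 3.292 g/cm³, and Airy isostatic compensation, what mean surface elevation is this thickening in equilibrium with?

Excess crust Δ = 61.77 km − 36.71 km = 25.06 km, split between elevation h and root r with h + r = Δ.
Airy balance ρ_c h = (ρ_m − ρ_c) r gives r = h ρ_c/(ρ_m − ρ_c), so h (1 + ρ_c/(ρ_m − ρ_c)) = Δ, i.e. h = Δ (ρ_m − ρ_c)/ρ_m.
h = 25.06 km × 0.568/3.292 = 4.32 km.

4.32 km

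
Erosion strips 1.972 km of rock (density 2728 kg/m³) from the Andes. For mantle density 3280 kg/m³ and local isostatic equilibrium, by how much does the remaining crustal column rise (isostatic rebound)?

1.64 km

Unloading: uplift u = e ρ_c/ρ_m = 1.972 km × 2728/3280 = 1.64 km.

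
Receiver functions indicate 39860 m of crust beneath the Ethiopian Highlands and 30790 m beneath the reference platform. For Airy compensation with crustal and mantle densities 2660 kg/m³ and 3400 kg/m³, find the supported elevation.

Excess crust Δ = 39860 m − 30790 m = 9070 m, split between elevation h and root r with h + r = Δ.
Airy balance ρ_c h = (ρ_m − ρ_c) r gives r = h ρ_c/(ρ_m − ρ_c), so h (1 + ρ_c/(ρ_m − ρ_c)) = Δ, i.e. h = Δ (ρ_m − ρ_c)/ρ_m.
h = 9070 m × 740/3400 = 1970 m.

1970 m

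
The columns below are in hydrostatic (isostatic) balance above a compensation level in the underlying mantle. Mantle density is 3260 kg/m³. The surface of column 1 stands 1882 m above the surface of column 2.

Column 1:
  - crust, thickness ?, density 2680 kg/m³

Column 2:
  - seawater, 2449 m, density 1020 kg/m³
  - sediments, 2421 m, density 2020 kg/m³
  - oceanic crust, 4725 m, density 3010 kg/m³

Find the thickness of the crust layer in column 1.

27200 m

Take the compensation level at the base of the deeper column (depth z_c below the surface of column 1) and equate Σ ρ_i t_i down to z_c; mantle fills any gap and the z_c terms cancel.
Column 1: x×2680 + (z_c − 0 − x)×3260
Column 2: 1882×0 + 2449×1020 + 2421×2020 + 4725×3010 + (z_c − 1882 − 9595)×3260
The z_c×3260 term appears on both sides and cancels. Collect the known terms of each column as K = Σ(ρt)_known − 3260 × (depth of known layers): K_1 = 0 − 3260×0 = 0; K_2 = 21610650 − 3260×(1882 + 9595) = −15804370.
Balance: K_1 − x×(3260 − 2680) = K_2, so x = (K_1 − K_2)/(3260 − 2680) = 15804400/580 = 27200 m.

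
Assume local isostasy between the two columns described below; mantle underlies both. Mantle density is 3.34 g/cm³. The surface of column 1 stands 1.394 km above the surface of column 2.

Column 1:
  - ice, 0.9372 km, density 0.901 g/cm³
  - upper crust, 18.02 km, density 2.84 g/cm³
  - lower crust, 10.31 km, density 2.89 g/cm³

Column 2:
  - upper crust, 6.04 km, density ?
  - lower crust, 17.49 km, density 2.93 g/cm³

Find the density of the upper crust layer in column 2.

Take the compensation level at the base of the deeper column (depth z_c below the surface of column 1) and equate Σ ρ_i t_i down to z_c; mantle fills any gap and the z_c terms cancel.
Column 1: 0.9372×0.901 + 18.02×2.84 + 10.31×2.89 + (z_c − 29.2672)×3.34
Column 2: 1.394×0 + 6.04×ρ + 17.49×2.93 + (z_c − 1.394 − 23.53)×3.34
The z_c×3.34 term appears on both sides and cancels. Collect the known terms of each column as K = Σ(ρt)_known − 3.34 × (depth of known layers): K_1 = 81.8171172 − 3.34×29.2672 = −15.9353308; K_2 = 51.2457 − 3.34×(1.394 + 23.53) = −32.00046.
Balance: K_1 = K_2 + 6.04×ρ, so ρ = (K_1 − K_2)/6.04 = 16.0651/6.04 = 2.66 g/cm³.

2.66 g/cm³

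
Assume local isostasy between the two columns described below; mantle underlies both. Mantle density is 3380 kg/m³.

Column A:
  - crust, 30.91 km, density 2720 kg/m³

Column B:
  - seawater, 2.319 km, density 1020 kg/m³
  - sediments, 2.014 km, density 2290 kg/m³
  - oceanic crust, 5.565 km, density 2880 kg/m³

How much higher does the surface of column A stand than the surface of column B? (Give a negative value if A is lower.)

For any compensation level in the mantle, the mantle terms cancel and isostasy reduces to e = (Σt_A − Σt_B) − (Σ(ρt)_A − Σ(ρt)_B) / ρ_m.
Σt_A = 30.91 km; Σt_B = 9.898 km; Σ(ρt)_A = 84075.2; Σ(ρt)_B = 23004.64 (in km·kg/m³).
e = (30.91 − 9.898) − (84075.2 − 23004.64) / 3380 = 2.94 km.

2.94 km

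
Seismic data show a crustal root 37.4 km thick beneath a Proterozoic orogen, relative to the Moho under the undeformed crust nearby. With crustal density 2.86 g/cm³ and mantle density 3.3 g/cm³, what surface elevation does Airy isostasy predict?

Isostatic balance requires: ρ_c h = (ρ_m − ρ_c) r.
h = r (ρ_m − ρ_c) / ρ_c = 37.4 km × (3.3 − 2.86) / 2.86 = 5.75 km.

5.75 km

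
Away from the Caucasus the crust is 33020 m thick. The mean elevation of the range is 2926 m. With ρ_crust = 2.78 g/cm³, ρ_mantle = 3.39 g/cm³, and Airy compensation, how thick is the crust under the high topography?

49300 m

Root depth r = h ρ_c / (ρ_m − ρ_c) = 2926 m × 2.78 / 0.61 = 13330 m.
Total thickness = T + h + r = 33020 m + 2926 m + 13330 m = 49300 m.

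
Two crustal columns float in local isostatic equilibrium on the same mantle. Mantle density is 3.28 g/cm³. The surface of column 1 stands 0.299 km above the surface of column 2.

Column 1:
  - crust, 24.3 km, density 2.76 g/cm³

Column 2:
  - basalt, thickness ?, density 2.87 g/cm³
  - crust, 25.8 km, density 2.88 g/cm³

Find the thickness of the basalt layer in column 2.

Take the compensation level at the base of the deeper column (depth z_c below the surface of column 1) and equate Σ ρ_i t_i down to z_c; mantle fills any gap and the z_c terms cancel.
Column 1: 24.3×2.76 + (z_c − 24.3)×3.28
Column 2: 0.299×0 + x×2.87 + 25.8×2.88 + (z_c − 0.299 − 25.8 − x)×3.28
The z_c×3.28 term appears on both sides and cancels. Collect the known terms of each column as K = Σ(ρt)_known − 3.28 × (depth of known layers): K_1 = 67.068 − 3.28×24.3 = −12.636; K_2 = 74.304 − 3.28×(0.299 + 25.8) = −11.30072.
Balance: K_1 = K_2 − x×(3.28 − 2.87), so x = (K_2 − K_1)/(3.28 − 2.87) = 1.33528/0.41 = 3.26 km.

3.26 km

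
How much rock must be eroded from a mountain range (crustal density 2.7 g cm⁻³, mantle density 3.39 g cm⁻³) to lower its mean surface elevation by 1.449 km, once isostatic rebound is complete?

7.12 km

Net drop Δ = e − u = e − e ρ_c/ρ_m = e (ρ_m − ρ_c)/ρ_m.
e = Δ ρ_m/(ρ_m − ρ_c) = 1.449 km × 3.39/0.69 = 7.12 km.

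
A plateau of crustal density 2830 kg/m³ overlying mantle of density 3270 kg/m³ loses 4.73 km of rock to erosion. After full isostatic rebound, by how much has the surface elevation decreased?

0.636 km

Rebound u = e ρ_c/ρ_m = 4.73 km × 2830/3270 = 4.094 km.
Net surface drop = e − u = 4.73 km − 4.094 km = e (ρ_m − ρ_c)/ρ_m = 0.636 km.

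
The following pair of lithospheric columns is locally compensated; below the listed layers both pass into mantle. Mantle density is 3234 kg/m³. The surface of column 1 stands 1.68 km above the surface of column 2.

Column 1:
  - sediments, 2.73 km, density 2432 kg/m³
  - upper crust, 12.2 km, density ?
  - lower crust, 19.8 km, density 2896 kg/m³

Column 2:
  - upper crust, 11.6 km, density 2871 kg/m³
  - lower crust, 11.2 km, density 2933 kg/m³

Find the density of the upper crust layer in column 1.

2900 kg/m³

Take the compensation level at the base of the deeper column (depth z_c below the surface of column 1) and equate Σ ρ_i t_i down to z_c; mantle fills any gap and the z_c terms cancel.
Column 1: 2.73×2432 + 12.2×ρ + 19.8×2896 + (z_c − 34.73)×3234
Column 2: 1.68×0 + 11.6×2871 + 11.2×2933 + (z_c − 1.68 − 22.8)×3234
The z_c×3234 term appears on both sides and cancels. Collect the known terms of each column as K = Σ(ρt)_known − 3234 × (depth of known layers): K_1 = 63980.16 − 3234×34.73 = −48336.66; K_2 = 66153.2 − 3234×(1.68 + 22.8) = −13015.12.
Balance: K_1 + 12.2×ρ = K_2, so ρ = (K_2 − K_1)/12.2 = 35321.5/12.2 = 2900 kg/m³.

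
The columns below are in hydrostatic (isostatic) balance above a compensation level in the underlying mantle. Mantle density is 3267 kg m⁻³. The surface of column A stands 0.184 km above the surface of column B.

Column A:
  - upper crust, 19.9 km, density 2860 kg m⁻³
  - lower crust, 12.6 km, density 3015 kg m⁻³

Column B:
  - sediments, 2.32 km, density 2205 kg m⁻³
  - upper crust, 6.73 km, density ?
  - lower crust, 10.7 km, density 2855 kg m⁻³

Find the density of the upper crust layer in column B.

2700 kg m⁻³

Take the compensation level at the base of the deeper column (depth z_c below the surface of column A) and equate Σ ρ_i t_i down to z_c; mantle fills any gap and the z_c terms cancel.
Column A: 19.9×2860 + 12.6×3015 + (z_c − 32.5)×3267
Column B: 0.184×0 + 2.32×2205 + 6.73×ρ + 10.7×2855 + (z_c − 0.184 − 19.75)×3267
The z_c×3267 term appears on both sides and cancels. Collect the known terms of each column as K = Σ(ρt)_known − 3267 × (depth of known layers): K_A = 94903 − 3267×32.5 = −11274.5; K_B = 35664.1 − 3267×(0.184 + 19.75) = −29460.278.
Balance: K_A = K_B + 6.73×ρ, so ρ = (K_A − K_B)/6.73 = 18185.8/6.73 = 2700 kg m⁻³.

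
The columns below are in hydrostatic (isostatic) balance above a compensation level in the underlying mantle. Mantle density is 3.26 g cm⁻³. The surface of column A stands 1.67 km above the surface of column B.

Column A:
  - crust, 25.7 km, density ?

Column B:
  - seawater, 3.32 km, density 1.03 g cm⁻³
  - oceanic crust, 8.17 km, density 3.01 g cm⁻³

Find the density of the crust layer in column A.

Take the compensation level at the base of the deeper column (depth z_c below the surface of column A) and equate Σ ρ_i t_i down to z_c; mantle fills any gap and the z_c terms cancel.
Column A: 25.7×ρ + (z_c − 25.7)×3.26
Column B: 1.67×0 + 3.32×1.03 + 8.17×3.01 + (z_c − 1.67 − 11.49)×3.26
The z_c×3.26 term appears on both sides and cancels. Collect the known terms of each column as K = Σ(ρt)_known − 3.26 × (depth of known layers): K_A = 0 − 3.26×25.7 = −83.782; K_B = 28.0113 − 3.26×(1.67 + 11.49) = −14.8903.
Balance: K_A + 25.7×ρ = K_B, so ρ = (K_B − K_A)/25.7 = 68.8917/25.7 = 2.68 g cm⁻³.

2.68 g cm⁻³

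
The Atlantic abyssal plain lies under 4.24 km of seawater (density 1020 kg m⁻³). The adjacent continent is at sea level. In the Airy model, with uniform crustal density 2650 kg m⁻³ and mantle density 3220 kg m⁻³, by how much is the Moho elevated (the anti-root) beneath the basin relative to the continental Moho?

In Airy isostatic equilibrium: replacing crust with seawater at the top is compensated by replacing crust with mantle at the base: d (ρ_c − ρ_w) = a (ρ_m − ρ_c).
a = d (ρ_c − ρ_w)/(ρ_m − ρ_c) = 4.24 km × 1630/570 = 12.1 km.

12.1 km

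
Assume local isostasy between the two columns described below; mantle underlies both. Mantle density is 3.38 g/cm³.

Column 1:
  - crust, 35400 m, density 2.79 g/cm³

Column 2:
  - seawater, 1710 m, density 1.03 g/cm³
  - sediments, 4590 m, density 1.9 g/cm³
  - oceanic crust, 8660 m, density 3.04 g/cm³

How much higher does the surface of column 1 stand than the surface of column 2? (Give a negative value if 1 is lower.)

2110 m

For any compensation level in the mantle, the mantle terms cancel and isostasy reduces to e = (Σt_1 − Σt_2) − (Σ(ρt)_1 − Σ(ρt)_2) / ρ_m.
Σt_1 = 35400 m; Σt_2 = 14960 m; Σ(ρt)_1 = 98766; Σ(ρt)_2 = 36808.7 (in m·g/cm³).
e = (35400 − 14960) − (98766 − 36808.7) / 3.38 = 2110 m.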